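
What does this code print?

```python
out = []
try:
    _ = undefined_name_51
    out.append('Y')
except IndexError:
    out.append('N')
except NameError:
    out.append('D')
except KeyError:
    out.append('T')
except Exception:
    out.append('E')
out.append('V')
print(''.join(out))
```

Execution trace: 'D' (except NameError) → 'V' (after the try/except). Output: DV

Answer: DV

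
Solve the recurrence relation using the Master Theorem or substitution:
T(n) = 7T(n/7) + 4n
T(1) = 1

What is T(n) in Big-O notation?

By Master Theorem: a=7, b=7, f(n)=4n. Since log_7(7) = 1 and f(n) = Θ(n^1), Case 2 applies. T(n) = O(n log n).

Answer: O(n log n)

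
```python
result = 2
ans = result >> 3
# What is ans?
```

Trace:
`result = 2` → result = 2
`ans = result >> 3` → ans = 0
So ans = 0

Answer: 0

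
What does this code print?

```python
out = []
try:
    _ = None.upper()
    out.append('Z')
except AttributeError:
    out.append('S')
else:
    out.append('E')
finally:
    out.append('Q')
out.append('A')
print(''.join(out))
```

Execution trace: 'S' (except AttributeError) → 'Q' (finally) → 'A' (after the try/except). Output: SQA

Answer: SQA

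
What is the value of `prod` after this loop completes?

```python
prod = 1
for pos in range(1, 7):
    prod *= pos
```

6! = 720
`prod` takes the values: 1 → 2 → 6 → 24 → 120 → 720

Answer: 720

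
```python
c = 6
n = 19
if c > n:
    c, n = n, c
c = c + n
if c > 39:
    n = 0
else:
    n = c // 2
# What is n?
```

Trace:
`c = 6` → c = 6
`n = 19` → n = 19
`if c > n: ...` → c > n is False → no variable changes
`c = c + n` → c = 25
`if c > 39: ...` → c > 39 is False, take else branch → n = 12
So n = 12

Answer: 12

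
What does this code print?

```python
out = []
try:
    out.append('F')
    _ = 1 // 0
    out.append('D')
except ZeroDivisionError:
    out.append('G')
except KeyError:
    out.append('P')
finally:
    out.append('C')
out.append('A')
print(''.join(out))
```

Execution trace: 'F' (try body) → 'G' (except ZeroDivisionError) → 'C' (finally) → 'A' (after the try/except). Output: FGCA

Answer: FGCA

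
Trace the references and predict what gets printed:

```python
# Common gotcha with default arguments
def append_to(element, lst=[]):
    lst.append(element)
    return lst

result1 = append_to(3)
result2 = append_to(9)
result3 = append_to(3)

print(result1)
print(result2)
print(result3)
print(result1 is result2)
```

Key concept: mutable default argument gotcha.
Step by step:
`result1 = append_to(3)` → result1 = [3]
`result2 = append_to(9)` → result1 = [3, 9] (same object as result2); result2 = [3, 9] (same object as result1)
`result3 = append_to(3)` → result1 = [3, 9, 3] (same object as result2, result3); result2 = [3, 9, 3] (same object as result1, result3); result3 = [3, 9, 3] (same object as result1, result2)
`print(result1)` → prints [3, 9, 3]
`print(result2)` → prints [3, 9, 3]
`print(result3)` → prints [3, 9, 3]
`print(result1 is result2)` → prints True

Answer:
[3, 9, 3]
[3, 9, 3]
[3, 9, 3]
True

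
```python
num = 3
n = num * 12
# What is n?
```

Trace:
`num = 3` → num = 3
`n = num * 12` → n = 36
So n = 36

Answer: 36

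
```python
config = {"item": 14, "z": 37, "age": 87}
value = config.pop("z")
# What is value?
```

Trace:
`config = {"item": 14, "z": 37, "age": 87}` → config = {'item': 14, 'z': 37, 'age': 87}
`value = config.pop("z")` → config = {'item': 14, 'age': 87}; value = 37
So value = 37

Answer: 37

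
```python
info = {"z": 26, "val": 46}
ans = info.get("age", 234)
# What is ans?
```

Trace:
`info = {"z": 26, "val": 46}` → info = {'z': 26, 'val': 46}
`ans = info.get("age", 234)` → ans = 234
So ans = 234

Answer: 234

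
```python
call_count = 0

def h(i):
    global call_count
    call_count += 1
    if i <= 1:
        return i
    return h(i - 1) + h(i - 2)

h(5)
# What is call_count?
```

Calls(i) = 1 + Calls(i-1) + Calls(i-2); Calls(0)=Calls(1)=1. For i=5 this gives 15.

Answer: 15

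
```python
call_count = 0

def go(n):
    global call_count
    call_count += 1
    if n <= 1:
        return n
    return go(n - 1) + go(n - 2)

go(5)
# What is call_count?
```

Calls(n) = 1 + Calls(n-1) + Calls(n-2); Calls(0)=Calls(1)=1. For n=5 this gives 15.

Answer: 15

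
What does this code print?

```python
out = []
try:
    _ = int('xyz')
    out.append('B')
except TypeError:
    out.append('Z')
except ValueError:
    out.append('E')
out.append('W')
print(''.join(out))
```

Execution trace: 'E' (except ValueError) → 'W' (after the try/except). Output: EW

Answer: EW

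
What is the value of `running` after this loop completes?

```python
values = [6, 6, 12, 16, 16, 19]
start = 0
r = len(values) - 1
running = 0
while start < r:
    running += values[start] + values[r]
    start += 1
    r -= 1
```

Sum of pairs from ends
`running` takes the values: 0 → 25 → 47 → 75

Answer: 75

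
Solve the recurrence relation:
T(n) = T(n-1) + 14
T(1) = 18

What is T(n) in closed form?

Unrolling: T(n) = T(1) + 14·(n-1) = 18 + 14(n-1) = 14n + 4.

Answer: T(n) = 14n + 4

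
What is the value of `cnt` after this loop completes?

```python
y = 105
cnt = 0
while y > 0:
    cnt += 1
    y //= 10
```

Count digits by repeated division by 10
`cnt` takes the values: 0 → 1 → 2 → 3

Answer: 3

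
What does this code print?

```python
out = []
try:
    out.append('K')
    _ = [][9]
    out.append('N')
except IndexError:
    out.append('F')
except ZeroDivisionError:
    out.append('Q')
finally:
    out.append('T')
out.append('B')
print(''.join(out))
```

Execution trace: 'K' (try body) → 'F' (except IndexError) → 'T' (finally) → 'B' (after the try/except). Output: KFTB

Answer: KFTB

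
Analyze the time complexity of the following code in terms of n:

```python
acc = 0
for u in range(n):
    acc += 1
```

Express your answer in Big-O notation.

Each loop level contributes: n. Multiplying the contributions gives O(n).

Answer: O(n)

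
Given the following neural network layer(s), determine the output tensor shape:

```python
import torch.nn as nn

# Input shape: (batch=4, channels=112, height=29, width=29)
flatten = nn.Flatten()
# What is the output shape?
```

Input: (4, 112, 29, 29) -> Output: (4, 94192)

Answer: (4, 94192)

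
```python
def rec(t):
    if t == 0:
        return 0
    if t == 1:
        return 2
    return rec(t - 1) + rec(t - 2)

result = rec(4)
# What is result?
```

Build up from base cases: rec(0)=0, rec(1)=2, rec(2)=2, rec(3)=4, rec(4)=6

Answer: 6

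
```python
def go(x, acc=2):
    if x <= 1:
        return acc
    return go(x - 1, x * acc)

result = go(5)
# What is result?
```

Accumulator trace (n, acc): (5, 2) -> (4, 10) -> (3, 40) -> (2, 120) -> (1, 240) -> return 240

Answer: 240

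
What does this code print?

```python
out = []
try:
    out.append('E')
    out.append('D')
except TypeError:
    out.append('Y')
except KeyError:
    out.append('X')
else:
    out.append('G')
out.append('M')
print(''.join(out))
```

Execution trace: 'E' (try body) → 'D' (try body, no exception) → 'G' (else) → 'M' (after the try/except). Output: EDGM

Answer: EDGM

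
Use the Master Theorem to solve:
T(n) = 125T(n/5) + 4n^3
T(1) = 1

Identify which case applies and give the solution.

a=125, b=5, f(n)=4n^3. log_5(125) = 3. Since c=3 = 3, Case 2 applies: T(n) = Θ(n^log_b(a) · log n) = O(n^3 log n).

Answer: O(n^3 log n) - Case 2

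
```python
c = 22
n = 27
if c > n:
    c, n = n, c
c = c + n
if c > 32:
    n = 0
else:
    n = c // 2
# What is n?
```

Trace:
`c = 22` → c = 22
`n = 27` → n = 27
`if c > n: ...` → c > n is False → no variable changes
`c = c + n` → c = 49
`if c > 32: ...` → c > 32 is True → n = 0
So n = 0

Answer: 0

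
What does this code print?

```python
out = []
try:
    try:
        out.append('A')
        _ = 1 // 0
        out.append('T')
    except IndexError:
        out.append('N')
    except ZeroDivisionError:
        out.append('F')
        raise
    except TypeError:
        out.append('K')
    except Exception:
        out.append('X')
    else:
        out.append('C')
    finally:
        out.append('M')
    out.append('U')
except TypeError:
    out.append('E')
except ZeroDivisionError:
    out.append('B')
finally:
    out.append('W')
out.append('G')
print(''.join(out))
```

Execution trace: 'A' (inner try body) → 'F' (inner except ZeroDivisionError) → 'M' (inner finally) → 'B' (except ZeroDivisionError) → 'W' (finally) → 'G' (after the try/except). Output: AFMBWG

Answer: AFMBWG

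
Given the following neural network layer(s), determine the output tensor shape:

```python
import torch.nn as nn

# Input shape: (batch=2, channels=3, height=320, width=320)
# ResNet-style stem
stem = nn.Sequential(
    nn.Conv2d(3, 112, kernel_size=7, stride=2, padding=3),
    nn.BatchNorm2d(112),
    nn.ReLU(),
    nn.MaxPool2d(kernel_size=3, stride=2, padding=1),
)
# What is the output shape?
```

Input: (2, 3, 320, 320) -> after Conv2d 7x7 stride=2: (2, 112, 160, 160) -> Output: (2, 112, 80, 80)

Answer: (2, 112, 80, 80)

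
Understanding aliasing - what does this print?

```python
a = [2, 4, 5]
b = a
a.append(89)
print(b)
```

Key concept: basic list aliasing.
Step by step:
`a = [2, 4, 5]` → a = [2, 4, 5]
`b = a` → b = [2, 4, 5] (same object as a)
`a.append(89)` → a = [2, 4, 5, 89] (same object as b); b = [2, 4, 5, 89] (same object as a)
`print(b)` → prints [2, 4, 5, 89]

Answer: [2, 4, 5, 89]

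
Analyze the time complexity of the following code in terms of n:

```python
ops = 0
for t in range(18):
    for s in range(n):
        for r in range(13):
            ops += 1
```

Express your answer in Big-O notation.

Each loop level contributes: 1 × n × 1. Multiplying the contributions gives O(n).

Answer: O(n)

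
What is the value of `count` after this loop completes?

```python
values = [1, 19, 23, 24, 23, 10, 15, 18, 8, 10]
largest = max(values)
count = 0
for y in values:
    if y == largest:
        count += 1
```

Count of max value 24 in [1, 19, 23, 24, 23, 10, 15, 18, 8, 10]
`count` takes the values: 0 → 1

Answer: 1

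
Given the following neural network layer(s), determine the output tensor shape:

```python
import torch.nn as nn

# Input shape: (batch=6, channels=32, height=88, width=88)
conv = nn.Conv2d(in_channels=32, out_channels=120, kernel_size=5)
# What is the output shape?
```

Input: (6, 32, 88, 88) -> Output: (6, 120, 84, 84)

Answer: (6, 120, 84, 84)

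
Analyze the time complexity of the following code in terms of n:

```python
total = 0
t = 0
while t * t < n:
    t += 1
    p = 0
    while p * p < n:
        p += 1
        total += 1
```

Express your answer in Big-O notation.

Each loop level contributes: √n × √n. Multiplying the contributions gives O(n).

Answer: O(n)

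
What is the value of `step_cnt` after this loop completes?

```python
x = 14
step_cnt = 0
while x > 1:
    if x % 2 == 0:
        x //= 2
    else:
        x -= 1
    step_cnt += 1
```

Steps to reduce 14 to 1
`step_cnt` takes the values: 0 → 1 → 2 → 3 → 4 → 5

Answer: 5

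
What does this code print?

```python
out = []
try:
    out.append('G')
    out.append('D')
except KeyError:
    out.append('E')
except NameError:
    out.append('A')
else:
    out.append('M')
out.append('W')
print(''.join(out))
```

Execution trace: 'G' (try body) → 'D' (try body, no exception) → 'M' (else) → 'W' (after the try/except). Output: GDMW

Answer: GDMW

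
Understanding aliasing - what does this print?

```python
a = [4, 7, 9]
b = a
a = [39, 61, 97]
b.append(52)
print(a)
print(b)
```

Key concept: rebinding vs mutation: a is rebound to a new list, b still points at the original.
Step by step:
`a = [4, 7, 9]` → a = [4, 7, 9]
`b = a` → b = [4, 7, 9] (same object as a)
`a = [39, 61, 97]` → a = [39, 61, 97]
`b.append(52)` → b = [4, 7, 9, 52]
`print(a)` → prints [39, 61, 97]
`print(b)` → prints [4, 7, 9, 52]

Answer:
[39, 61, 97]
[4, 7, 9, 52]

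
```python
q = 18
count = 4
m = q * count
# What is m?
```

Trace:
`q = 18` → q = 18
`count = 4` → count = 4
`m = q * count` → m = 72
So m = 72

Answer: 72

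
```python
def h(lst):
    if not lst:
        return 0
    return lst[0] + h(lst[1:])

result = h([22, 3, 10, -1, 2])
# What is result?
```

22 + 3 + 10 + (-1) + 2 + 0 = 36

Answer: 36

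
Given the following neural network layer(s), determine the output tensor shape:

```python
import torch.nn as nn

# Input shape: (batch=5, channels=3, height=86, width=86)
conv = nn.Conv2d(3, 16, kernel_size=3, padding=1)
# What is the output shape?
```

Input: (5, 3, 86, 86) -> Output: (5, 16, 86, 86)

Answer: (5, 16, 86, 86)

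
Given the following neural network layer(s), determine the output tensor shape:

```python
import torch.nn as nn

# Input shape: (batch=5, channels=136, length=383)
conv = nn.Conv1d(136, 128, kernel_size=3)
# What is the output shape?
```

Input: (5, 136, 383) -> Output: (5, 128, 381)

Answer: (5, 128, 381)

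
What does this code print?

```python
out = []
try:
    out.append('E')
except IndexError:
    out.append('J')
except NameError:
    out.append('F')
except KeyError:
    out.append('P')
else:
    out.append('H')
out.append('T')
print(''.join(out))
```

Execution trace: 'E' (try body, no exception) → 'H' (else) → 'T' (after the try/except). Output: EHT

Answer: EHT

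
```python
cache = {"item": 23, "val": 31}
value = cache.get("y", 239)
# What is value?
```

Trace:
`cache = {"item": 23, "val": 31}` → cache = {'item': 23, 'val': 31}
`value = cache.get("y", 239)` → value = 239
So value = 239

Answer: 239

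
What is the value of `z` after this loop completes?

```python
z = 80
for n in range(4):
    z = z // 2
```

Halve 4 times: 80 // 2^4 = 5
`z` takes the values: 80 → 40 → 20 → 10 → 5

Answer: 5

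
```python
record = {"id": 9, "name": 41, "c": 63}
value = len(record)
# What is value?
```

Trace:
`record = {"id": 9, "name": 41, "c": 63}` → record = {'id': 9, 'name': 41, 'c': 63}
`value = len(record)` → value = 3
So value = 3

Answer: 3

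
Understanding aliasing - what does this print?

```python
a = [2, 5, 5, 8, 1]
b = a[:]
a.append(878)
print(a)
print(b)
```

Key concept: slice [:] creates copy.
Step by step:
`a = [2, 5, 5, 8, 1]` → a = [2, 5, 5, 8, 1]
`b = a[:]` → b = [2, 5, 5, 8, 1]
`a.append(878)` → a = [2, 5, 5, 8, 1, 878]
`print(a)` → prints [2, 5, 5, 8, 1, 878]
`print(b)` → prints [2, 5, 5, 8, 1]

Answer:
[2, 5, 5, 8, 1, 878]
[2, 5, 5, 8, 1]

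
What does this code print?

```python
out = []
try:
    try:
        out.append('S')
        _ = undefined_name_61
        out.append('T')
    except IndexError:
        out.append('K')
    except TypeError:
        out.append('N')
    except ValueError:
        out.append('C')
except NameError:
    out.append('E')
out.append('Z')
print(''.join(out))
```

Execution trace: 'S' (try body) → 'E' (outer except NameError) → 'Z' (after the try/except). Output: SEZ

Answer: SEZ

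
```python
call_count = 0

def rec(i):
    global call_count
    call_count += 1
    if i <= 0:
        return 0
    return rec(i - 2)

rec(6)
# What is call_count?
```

Linear recursion stepping by 2: 4 calls from i=6 down to ≤0.

Answer: 4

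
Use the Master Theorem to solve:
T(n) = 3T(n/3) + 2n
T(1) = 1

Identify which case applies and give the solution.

a=3, b=3, f(n)=2n. log_3(3) = 1. Since c=1 = 1, Case 2 applies: T(n) = Θ(n^log_b(a) · log n) = O(n log n).

Answer: O(n log n) - Case 2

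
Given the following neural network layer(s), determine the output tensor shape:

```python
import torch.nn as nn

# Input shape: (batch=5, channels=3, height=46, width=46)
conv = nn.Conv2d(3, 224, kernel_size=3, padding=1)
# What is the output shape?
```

Input: (5, 3, 46, 46) -> Output: (5, 224, 46, 46)

Answer: (5, 224, 46, 46)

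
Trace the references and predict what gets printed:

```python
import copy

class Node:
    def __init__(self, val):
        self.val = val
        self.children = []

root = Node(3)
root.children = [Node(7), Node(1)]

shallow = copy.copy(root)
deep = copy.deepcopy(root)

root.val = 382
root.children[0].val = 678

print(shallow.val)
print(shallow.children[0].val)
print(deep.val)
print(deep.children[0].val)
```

Key concept: deep copy with custom objects.
Step by step:
`root = Node(3)` → root = Node(val=3, children=[])
`root.children = [Node(7), Node(1)]` → root = Node(val=3, children=[Node(val=7, children=[]), Node(val=1, children=[])])
`shallow = copy.copy(root)` → shallow = Node(val=3, children=[Node(val=7, children=[]), Node(val=1, children=[])])
`deep = copy.deepcopy(root)` → deep = Node(val=3, children=[Node(val=7, children=[]), Node(val=1, children=[])])
`root.val = 382` → root = Node(val=382, children=[Node(val=7, children=[]), Node(val=1, children=[])])
`root.children[0].val = 678` → root = Node(val=382, children=[Node(val=678, children=[]), Node(val=1, children=[])]); shallow = Node(val=3, children=[Node(val=678, children=[]), Node(val=1, children=[])])
`print(shallow.val)` → prints 3
`print(shallow.children[0].val)` → prints 678
`print(deep.val)` → prints 3
`print(deep.children[0].val)` → prints 7

Answer:
3
678
3
7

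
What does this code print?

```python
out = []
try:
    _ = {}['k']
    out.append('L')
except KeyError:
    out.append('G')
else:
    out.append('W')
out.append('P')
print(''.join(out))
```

Execution trace: 'G' (except KeyError) → 'P' (after the try/except). Output: GP

Answer: GP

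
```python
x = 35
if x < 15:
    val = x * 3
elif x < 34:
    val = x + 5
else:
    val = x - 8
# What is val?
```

Trace:
`x = 35` → x = 35
`if x < 15: ...` → x < 15 is False, x < 34 is False, take else branch → val = 27
So val = 27

Answer: 27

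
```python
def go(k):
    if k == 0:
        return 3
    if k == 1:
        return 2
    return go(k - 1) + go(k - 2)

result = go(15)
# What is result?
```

Build up from base cases: go(0)=3, go(1)=2, go(2)=5, go(3)=7, go(4)=12, go(5)=19, go(6)=31, ..., go(15)=2351

Answer: 2351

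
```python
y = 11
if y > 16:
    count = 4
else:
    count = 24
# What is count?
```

Trace:
`y = 11` → y = 11
`if y > 16: ...` → y > 16 is False, take else branch → count = 24
So count = 24

Answer: 24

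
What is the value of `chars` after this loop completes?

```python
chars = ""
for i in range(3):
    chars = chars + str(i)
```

Concatenate digits 0 to 2
`chars` takes the values: "" → "0" → "01" → "012"

Answer: "012"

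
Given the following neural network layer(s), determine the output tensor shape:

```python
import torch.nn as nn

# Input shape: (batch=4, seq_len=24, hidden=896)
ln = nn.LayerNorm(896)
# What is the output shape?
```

Input: (4, 24, 896) -> Output: (4, 24, 896)

Answer: (4, 24, 896)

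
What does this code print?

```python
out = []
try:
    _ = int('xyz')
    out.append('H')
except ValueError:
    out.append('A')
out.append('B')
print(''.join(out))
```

Execution trace: 'A' (except ValueError) → 'B' (after the try/except). Output: AB

Answer: AB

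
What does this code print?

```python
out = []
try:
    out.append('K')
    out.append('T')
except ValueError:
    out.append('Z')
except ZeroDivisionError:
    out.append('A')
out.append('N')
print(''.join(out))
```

Execution trace: 'K' (try body) → 'T' (try body, no exception) → 'N' (after the try/except). Output: KTN

Answer: KTN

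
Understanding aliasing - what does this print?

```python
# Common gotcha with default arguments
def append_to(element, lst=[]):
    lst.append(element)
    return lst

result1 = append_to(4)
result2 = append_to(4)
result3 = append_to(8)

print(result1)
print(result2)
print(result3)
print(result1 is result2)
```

Key concept: mutable default argument gotcha.
Step by step:
`result1 = append_to(4)` → result1 = [4]
`result2 = append_to(4)` → result1 = [4, 4] (same object as result2); result2 = [4, 4] (same object as result1)
`result3 = append_to(8)` → result1 = [4, 4, 8] (same object as result2, result3); result2 = [4, 4, 8] (same object as result1, result3); result3 = [4, 4, 8] (same object as result1, result2)
`print(result1)` → prints [4, 4, 8]
`print(result2)` → prints [4, 4, 8]
`print(result3)` → prints [4, 4, 8]
`print(result1 is result2)` → prints True

Answer:
[4, 4, 8]
[4, 4, 8]
[4, 4, 8]
True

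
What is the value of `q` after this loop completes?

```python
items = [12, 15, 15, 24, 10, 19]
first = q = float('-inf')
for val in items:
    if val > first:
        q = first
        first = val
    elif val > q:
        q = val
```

Second largest (with repeats) in [12, 15, 15, 24, 10, 19]
`q` takes the values: -inf → 12 → 15 → 19

Answer: 19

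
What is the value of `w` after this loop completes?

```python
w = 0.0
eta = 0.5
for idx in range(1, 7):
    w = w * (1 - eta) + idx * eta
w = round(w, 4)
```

Moving average with lr=0.5
`w` takes the values: 0.0 → 0.5 → 1.25 → 2.125 → 3.0625 → 4.03125 → 5.015625 → 5.0156

Answer: 5.0156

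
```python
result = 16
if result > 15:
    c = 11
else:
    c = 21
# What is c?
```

Trace:
`result = 16` → result = 16
`if result > 15: ...` → result > 15 is True → c = 11
So c = 11

Answer: 11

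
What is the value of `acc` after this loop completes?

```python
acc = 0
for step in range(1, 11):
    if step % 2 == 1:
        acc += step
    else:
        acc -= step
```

Add odd, subtract even
`acc` takes the values: 0 → 1 → -1 → 2 → -2 → 3 → -3 → 4 → -4 → 5 → -5

Answer: -5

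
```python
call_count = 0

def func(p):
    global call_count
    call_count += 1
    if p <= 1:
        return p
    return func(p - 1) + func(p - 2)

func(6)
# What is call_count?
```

Calls(p) = 1 + Calls(p-1) + Calls(p-2); Calls(0)=Calls(1)=1. For p=6 this gives 25.

Answer: 25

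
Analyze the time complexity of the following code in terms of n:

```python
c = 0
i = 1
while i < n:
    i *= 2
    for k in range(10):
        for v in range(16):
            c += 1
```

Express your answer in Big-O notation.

Each loop level contributes: log n × 1 × 1. Multiplying the contributions gives O(log n).

Answer: O(log n)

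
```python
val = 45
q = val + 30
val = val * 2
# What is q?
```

Trace:
`val = 45` → val = 45
`q = val + 30` → q = 75
`val = val * 2` → val = 90
So q = 75

Answer: 75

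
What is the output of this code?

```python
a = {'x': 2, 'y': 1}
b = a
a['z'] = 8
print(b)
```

Key concept: dict aliasing.
Step by step:
`a = {'x': 2, 'y': 1}` → a = {'x': 2, 'y': 1}
`b = a` → b = {'x': 2, 'y': 1} (same object as a)
`a['z'] = 8` → a = {'x': 2, 'y': 1, 'z': 8} (same object as b); b = {'x': 2, 'y': 1, 'z': 8} (same object as a)
`print(b)` → prints {'x': 2, 'y': 1, 'z': 8}

Answer: {'x': 2, 'y': 1, 'z': 8}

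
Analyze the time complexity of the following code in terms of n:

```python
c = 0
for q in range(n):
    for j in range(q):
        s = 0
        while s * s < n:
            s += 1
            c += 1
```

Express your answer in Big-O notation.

Each loop level contributes: n × n × √n. Multiplying the contributions gives O(n^2√n).

Answer: O(n^2√n)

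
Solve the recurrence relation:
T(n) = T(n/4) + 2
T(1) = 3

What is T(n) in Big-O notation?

Each step divides n by 4 and adds 2. After log_4(n) steps we reach T(1)=3. So T(n) = 2·log_4(n) + 3 = O(log n).

Answer: O(log n)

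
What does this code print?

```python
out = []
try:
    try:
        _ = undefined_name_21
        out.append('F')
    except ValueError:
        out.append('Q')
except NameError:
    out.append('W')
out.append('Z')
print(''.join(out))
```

Execution trace: 'W' (outer except NameError) → 'Z' (after the try/except). Output: WZ

Answer: WZ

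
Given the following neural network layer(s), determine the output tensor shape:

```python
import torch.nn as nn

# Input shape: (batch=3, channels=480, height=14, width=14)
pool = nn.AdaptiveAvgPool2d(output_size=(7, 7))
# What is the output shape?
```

Input: (3, 480, 14, 14) -> Output: (3, 480, 7, 7)

Answer: (3, 480, 7, 7)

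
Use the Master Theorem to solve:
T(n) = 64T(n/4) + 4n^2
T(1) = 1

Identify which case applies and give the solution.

a=64, b=4, f(n)=4n^2. log_4(64) = 3. Since c=2 < 3, Case 1 applies: T(n) = Θ(n^log_b(a)) = O(n^3).

Answer: O(n^3) - Case 1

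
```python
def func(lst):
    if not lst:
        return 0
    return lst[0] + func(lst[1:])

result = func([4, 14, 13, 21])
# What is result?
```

4 + 14 + 13 + 21 + 0 = 52

Answer: 52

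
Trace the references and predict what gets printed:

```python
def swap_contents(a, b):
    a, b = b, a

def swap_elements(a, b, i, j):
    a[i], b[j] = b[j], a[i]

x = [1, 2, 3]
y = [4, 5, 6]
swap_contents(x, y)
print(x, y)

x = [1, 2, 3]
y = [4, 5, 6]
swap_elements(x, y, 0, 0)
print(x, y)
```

Key concept: parameter rebinding vs mutation.
Step by step:
`x = [1, 2, 3]` → x = [1, 2, 3]
`y = [4, 5, 6]` → y = [4, 5, 6]
`swap_contents(x, y)` → no visible change to tracked variables
`print(x, y)` → prints [1, 2, 3] [4, 5, 6]
`x = [1, 2, 3]` → x = [1, 2, 3]
`y = [4, 5, 6]` → y = [4, 5, 6]
`swap_elements(x, y, 0, 0)` → x = [4, 2, 3]; y = [1, 5, 6]
`print(x, y)` → prints [4, 2, 3] [1, 5, 6]

Answer:
[1, 2, 3] [4, 5, 6]
[4, 2, 3] [1, 5, 6]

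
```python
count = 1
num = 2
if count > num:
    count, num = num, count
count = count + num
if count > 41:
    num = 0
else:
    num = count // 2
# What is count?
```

Trace:
`count = 1` → count = 1
`num = 2` → num = 2
`if count > num: ...` → count > num is False → no variable changes
`count = count + num` → count = 3
`if count > 41: ...` → count > 41 is False, take else branch → num = 1
So count = 3

Answer: 3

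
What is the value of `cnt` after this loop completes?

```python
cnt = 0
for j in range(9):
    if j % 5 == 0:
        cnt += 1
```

Count numbers divisible by 5 in range(9)
`cnt` takes the values: 0 → 1 → 2

Answer: 2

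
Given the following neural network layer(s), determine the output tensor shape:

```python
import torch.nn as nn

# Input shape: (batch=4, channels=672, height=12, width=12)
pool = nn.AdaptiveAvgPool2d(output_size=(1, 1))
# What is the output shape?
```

Input: (4, 672, 12, 12) -> Output: (4, 672, 1, 1)

Answer: (4, 672, 1, 1)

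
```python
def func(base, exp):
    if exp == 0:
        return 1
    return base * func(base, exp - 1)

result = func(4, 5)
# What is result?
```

func(4, 5) = 4 * 4 * 4 * 4 * 4 = 1024

Answer: 1024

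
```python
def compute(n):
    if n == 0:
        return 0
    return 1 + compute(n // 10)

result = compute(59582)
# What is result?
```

Count of digits of 59582: 5

Answer: 5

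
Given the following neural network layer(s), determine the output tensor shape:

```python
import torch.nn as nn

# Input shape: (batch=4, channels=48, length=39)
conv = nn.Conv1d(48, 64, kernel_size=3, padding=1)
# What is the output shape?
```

Input: (4, 48, 39) -> Output: (4, 64, 39)

Answer: (4, 64, 39)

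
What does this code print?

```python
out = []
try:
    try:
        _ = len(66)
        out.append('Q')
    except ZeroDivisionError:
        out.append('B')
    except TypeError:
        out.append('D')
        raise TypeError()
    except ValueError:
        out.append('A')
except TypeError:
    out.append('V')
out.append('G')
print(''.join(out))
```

Execution trace: 'D' (inner except TypeError) → 'V' (outer except TypeError) → 'G' (after the try/except). Output: DVG

Answer: DVG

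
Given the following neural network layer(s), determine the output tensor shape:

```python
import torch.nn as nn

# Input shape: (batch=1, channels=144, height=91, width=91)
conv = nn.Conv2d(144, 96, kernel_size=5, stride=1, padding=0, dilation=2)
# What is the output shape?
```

Input: (1, 144, 91, 91) -> Output: (1, 96, 83, 83)

Answer: (1, 96, 83, 83)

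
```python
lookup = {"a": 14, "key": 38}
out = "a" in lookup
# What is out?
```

Trace:
`lookup = {"a": 14, "key": 38}` → lookup = {'a': 14, 'key': 38}
`out = "a" in lookup` → out = True
So out = True

Answer: True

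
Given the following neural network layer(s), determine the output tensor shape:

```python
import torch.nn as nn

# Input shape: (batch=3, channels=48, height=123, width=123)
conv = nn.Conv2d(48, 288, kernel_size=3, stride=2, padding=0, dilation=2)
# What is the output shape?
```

Input: (3, 48, 123, 123) -> Output: (3, 288, 60, 60)

Answer: (3, 288, 60, 60)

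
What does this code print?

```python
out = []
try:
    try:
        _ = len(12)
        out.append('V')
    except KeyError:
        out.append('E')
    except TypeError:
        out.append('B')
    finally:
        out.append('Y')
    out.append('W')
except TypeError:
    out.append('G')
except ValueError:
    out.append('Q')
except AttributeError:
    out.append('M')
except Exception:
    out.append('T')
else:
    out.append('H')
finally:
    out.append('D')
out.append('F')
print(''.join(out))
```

Execution trace: 'B' (inner except TypeError) → 'Y' (inner finally) → 'W' (try body, no exception) → 'H' (else) → 'D' (finally) → 'F' (after the try/except). Output: BYWHDF

Answer: BYWHDF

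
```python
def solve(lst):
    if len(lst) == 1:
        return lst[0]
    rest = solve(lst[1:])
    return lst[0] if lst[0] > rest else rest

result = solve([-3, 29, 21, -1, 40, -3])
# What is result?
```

Recursive max over [-3, 29, 21, -1, 40, -3] = 40

Answer: 40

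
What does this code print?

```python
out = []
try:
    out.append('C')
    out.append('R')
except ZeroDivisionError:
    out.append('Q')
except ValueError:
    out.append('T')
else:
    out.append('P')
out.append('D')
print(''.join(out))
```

Execution trace: 'C' (try body) → 'R' (try body, no exception) → 'P' (else) → 'D' (after the try/except). Output: CRPD

Answer: CRPD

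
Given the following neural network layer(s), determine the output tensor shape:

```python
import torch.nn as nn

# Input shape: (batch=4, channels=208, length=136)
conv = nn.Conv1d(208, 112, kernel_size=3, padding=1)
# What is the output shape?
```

Input: (4, 208, 136) -> Output: (4, 112, 136)

Answer: (4, 112, 136)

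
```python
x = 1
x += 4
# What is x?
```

Trace:
`x = 1` → x = 1
`x += 4` → x = 5
So x = 5

Answer: 5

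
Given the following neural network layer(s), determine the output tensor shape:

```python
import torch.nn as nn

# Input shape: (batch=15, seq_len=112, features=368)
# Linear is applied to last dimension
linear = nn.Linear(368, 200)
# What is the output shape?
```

Input: (15, 112, 368) -> Output: (15, 112, 200)

Answer: (15, 112, 200)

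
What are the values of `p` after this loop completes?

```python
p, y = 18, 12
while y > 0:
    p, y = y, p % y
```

GCD of 18 and 12
`p` takes the values: 18 → 12 → 6

Answer: 6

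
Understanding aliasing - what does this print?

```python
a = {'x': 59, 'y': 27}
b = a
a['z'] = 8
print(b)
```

Key concept: dict aliasing.
Step by step:
`a = {'x': 59, 'y': 27}` → a = {'x': 59, 'y': 27}
`b = a` → b = {'x': 59, 'y': 27} (same object as a)
`a['z'] = 8` → a = {'x': 59, 'y': 27, 'z': 8} (same object as b); b = {'x': 59, 'y': 27, 'z': 8} (same object as a)
`print(b)` → prints {'x': 59, 'y': 27, 'z': 8}

Answer: {'x': 59, 'y': 27, 'z': 8}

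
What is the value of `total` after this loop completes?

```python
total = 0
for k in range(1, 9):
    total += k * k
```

Sum of squares 1² to 8² = 204
`total` takes the values: 0 → 1 → 5 → 14 → 30 → 55 → 91 → 140 → 204

Answer: 204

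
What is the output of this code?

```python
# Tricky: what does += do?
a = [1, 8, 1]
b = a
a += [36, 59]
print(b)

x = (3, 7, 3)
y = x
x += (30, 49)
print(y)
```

Key concept: += behavior differs for mutable vs immutable.
Step by step:
`a = [1, 8, 1]` → a = [1, 8, 1]
`b = a` → b = [1, 8, 1] (same object as a)
`a += [36, 59]` → a = [1, 8, 1, 36, 59] (same object as b); b = [1, 8, 1, 36, 59] (same object as a)
`print(b)` → prints [1, 8, 1, 36, 59]
`x = (3, 7, 3)` → x = (3, 7, 3)
`y = x` → y = (3, 7, 3)
`x += (30, 49)` → x = (3, 7, 3, 30, 49)
`print(y)` → prints (3, 7, 3)

Answer:
[1, 8, 1, 36, 59]
(3, 7, 3)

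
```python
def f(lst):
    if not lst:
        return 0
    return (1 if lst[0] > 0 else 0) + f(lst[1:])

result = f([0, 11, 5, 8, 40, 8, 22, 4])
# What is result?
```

Count of positive elements in [0, 11, 5, 8, 40, 8, 22, 4] = 7

Answer: 7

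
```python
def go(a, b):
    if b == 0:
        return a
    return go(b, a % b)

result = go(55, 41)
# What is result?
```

go(55, 41) -> go(41, 14) -> go(14, 13) -> go(13, 1) -> go(1, 0) -> 1

Answer: 1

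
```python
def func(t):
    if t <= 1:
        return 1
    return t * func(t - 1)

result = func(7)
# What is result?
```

func(7) = 7 * 6 * 5 * 4 * 3 * 2 * 1 = 5040

Answer: 5040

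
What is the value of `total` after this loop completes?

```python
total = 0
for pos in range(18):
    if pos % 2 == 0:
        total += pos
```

Sum of even numbers 0 to 17
`total` takes the values: 0 → 2 → 6 → 12 → 20 → 30 → 42 → 56 → 72

Answer: 72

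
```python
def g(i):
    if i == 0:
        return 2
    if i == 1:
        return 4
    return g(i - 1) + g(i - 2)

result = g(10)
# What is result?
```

Build up from base cases: g(0)=2, g(1)=4, g(2)=6, g(3)=10, g(4)=16, g(5)=26, g(6)=42, ..., g(10)=288

Answer: 288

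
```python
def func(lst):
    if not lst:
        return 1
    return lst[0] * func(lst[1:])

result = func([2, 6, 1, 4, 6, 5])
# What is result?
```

Product over [2, 6, 1, 4, 6, 5] = 2 * 6 * 1 * 4 * 6 * 5 = 1440

Answer: 1440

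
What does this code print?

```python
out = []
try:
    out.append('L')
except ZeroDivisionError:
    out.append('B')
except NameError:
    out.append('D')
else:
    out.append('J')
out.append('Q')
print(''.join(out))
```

Execution trace: 'L' (try body, no exception) → 'J' (else) → 'Q' (after the try/except). Output: LJQ

Answer: LJQ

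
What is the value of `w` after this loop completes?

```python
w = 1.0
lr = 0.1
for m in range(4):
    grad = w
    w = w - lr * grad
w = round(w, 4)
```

Gradient descent: w = 1.0 * (1 - 0.1)^4
`w` takes the values: 1.0 → 0.9 → 0.81 → 0.729 → 0.6561

Answer: 0.6561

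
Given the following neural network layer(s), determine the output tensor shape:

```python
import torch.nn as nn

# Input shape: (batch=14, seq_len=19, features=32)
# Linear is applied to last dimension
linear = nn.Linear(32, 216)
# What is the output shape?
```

Input: (14, 19, 32) -> Output: (14, 19, 216)

Answer: (14, 19, 216)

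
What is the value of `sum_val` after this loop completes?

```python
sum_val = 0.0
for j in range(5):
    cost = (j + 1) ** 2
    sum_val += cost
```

Sum of squared losses 1² + 2² + ... + 5²
`sum_val` takes the values: 0.0 → 1.0 → 5.0 → 14.0 → 30.0 → 55.0

Answer: 55.0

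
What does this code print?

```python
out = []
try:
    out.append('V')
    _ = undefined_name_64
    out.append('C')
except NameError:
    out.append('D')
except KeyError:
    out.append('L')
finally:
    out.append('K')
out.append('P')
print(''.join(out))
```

Execution trace: 'V' (try body) → 'D' (except NameError) → 'K' (finally) → 'P' (after the try/except). Output: VDKP

Answer: VDKP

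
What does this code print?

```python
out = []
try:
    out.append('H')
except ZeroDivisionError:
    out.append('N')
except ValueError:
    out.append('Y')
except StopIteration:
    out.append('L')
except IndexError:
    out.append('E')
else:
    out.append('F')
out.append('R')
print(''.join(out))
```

Execution trace: 'H' (try body, no exception) → 'F' (else) → 'R' (after the try/except). Output: HFR

Answer: HFR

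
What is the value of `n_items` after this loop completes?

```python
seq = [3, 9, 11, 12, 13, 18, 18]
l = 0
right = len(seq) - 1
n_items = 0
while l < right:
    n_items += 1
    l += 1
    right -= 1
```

Iterations until pointers meet (list length 7)
`n_items` takes the values: 0 → 1 → 2 → 3

Answer: 3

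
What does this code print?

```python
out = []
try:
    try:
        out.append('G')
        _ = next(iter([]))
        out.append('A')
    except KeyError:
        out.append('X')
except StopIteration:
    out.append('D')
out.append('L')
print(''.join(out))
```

Execution trace: 'G' (inner try body) → 'D' (outer except StopIteration) → 'L' (after the try/except). Output: GDL

Answer: GDL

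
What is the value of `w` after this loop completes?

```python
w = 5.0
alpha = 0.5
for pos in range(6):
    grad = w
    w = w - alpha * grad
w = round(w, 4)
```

Gradient descent: w = 5.0 * (1 - 0.5)^6
`w` takes the values: 5.0 → 2.5 → 1.25 → 0.625 → 0.3125 → 0.15625 → 0.078125 → 0.0781

Answer: 0.0781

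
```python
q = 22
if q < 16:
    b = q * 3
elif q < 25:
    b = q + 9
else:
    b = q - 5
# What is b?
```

Trace:
`q = 22` → q = 22
`if q < 16: ...` → q < 16 is False, q < 25 is True → b = 31
So b = 31

Answer: 31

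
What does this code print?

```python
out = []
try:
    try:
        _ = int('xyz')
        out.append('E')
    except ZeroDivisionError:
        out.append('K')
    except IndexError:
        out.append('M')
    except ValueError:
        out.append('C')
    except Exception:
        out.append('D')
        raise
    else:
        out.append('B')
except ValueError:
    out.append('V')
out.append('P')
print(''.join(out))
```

Execution trace: 'C' (except ValueError) → 'P' (after the try/except). Output: CP

Answer: CP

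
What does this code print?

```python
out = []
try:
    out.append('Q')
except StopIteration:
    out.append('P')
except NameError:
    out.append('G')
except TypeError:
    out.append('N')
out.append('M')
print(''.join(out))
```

Execution trace: 'Q' (try body, no exception) → 'M' (after the try/except). Output: QM

Answer: QM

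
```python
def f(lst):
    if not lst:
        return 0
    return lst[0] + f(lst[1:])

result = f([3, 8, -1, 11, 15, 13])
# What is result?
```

3 + 8 + (-1) + 11 + 15 + 13 + 0 = 49

Answer: 49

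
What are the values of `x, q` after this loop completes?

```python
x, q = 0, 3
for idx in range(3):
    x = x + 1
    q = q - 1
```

x goes 0→3, q goes 3→0
`x, q` takes the values: (0, 3) → (1, 3) → (1, 2) → (2, 2) → (2, 1) → (3, 1) → (3, 0)

Answer: 3, 0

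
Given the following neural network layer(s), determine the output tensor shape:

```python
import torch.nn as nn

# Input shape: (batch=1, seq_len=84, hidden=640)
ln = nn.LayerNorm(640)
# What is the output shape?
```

Input: (1, 84, 640) -> Output: (1, 84, 640)

Answer: (1, 84, 640)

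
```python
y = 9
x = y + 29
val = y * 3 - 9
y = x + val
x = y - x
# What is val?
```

Trace:
`y = 9` → y = 9
`x = y + 29` → x = 38
`val = y * 3 - 9` → val = 18
`y = x + val` → y = 56
`x = y - x` → x = 18
So val = 18

Answer: 18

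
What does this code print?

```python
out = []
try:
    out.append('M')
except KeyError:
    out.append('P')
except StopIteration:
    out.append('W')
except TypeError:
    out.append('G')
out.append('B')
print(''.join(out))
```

Execution trace: 'M' (try body, no exception) → 'B' (after the try/except). Output: MB

Answer: MB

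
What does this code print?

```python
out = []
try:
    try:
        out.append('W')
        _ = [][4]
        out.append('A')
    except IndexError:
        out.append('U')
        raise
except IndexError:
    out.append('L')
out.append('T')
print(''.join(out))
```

Execution trace: 'W' (inner try body) → 'U' (inner except IndexError) → 'L' (outer except IndexError) → 'T' (after the try/except). Output: WULT

Answer: WULT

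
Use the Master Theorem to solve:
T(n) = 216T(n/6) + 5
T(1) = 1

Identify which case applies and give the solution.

a=216, b=6, f(n)=5. log_6(216) = 3. Since c=0 < 3, Case 1 applies: T(n) = Θ(n^log_b(a)) = O(n^3).

Answer: O(n^3) - Case 1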